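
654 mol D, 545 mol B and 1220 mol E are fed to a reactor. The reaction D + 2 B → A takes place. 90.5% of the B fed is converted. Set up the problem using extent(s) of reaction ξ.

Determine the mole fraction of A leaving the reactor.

B reacted = 0.905 × 545 = 493.2 mol; ν_B = −2, so ξ = 493.2/2 = 246.6 mol.
Outlet amounts (n = n₀ + ν ξ):
  D: 654 − 1(246.6) = 407.4
  B: 545 − 2(246.6) = 51.77
  A: 0 + 1(246.6) = 246.6
  E: 1220 (inert)
Total out = 1926 mol; y_A = 246.6 / 1926 = 0.1281.

0.128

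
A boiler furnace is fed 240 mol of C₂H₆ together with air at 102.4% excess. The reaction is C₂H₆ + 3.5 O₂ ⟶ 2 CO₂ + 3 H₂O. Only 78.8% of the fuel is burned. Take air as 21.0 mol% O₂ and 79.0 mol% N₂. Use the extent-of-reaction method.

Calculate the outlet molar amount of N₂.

Stoichiometric O₂ = 3.5 × 240 = 840 mol; O₂ fed = 840 × 2.024 = 1700 mol.
N₂ fed = 1700 × 79/21 = 6396 mol.
Fuel reacted = 0.788 × 240 → ξ = 189.1 mol.
Outlet (n = n₀ + ν ξ):
  C₂H₆: 240 − 1(189.1) = 50.88
  O₂: 1700 − 3.5(189.1) = 1038
  N₂: 6396 (inert)
  CO₂: 0 + 2(189.1) = 378.2
  H₂O: 0 + 3(189.1) = 567.4

6400 mol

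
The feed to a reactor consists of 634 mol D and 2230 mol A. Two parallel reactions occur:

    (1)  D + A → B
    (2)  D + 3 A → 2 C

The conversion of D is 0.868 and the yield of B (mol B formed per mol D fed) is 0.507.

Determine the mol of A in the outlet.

1220 mol

Yield of B: 1ξ₁ / 634 = 0.507 → ξ₁ = 321.4 mol.
Conversion of D: 1ξ₁ + 1ξ₂ = 0.868 × 634 = 550.3 → ξ₂ = 228.9 mol.
Outlet amounts (n = n₀ + Σ ν·ξ):
  D: 634 − 1(321.4) − 1(228.9) = 83.69
  A: 2230 − 1(321.4) − 3(228.9) = 1222
  B: 0 + 1(321.4) = 321.4
  C: 0 + 2(228.9) = 457.7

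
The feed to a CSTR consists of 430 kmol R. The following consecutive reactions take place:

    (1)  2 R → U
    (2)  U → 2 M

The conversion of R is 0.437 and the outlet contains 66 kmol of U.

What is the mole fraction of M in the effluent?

0.154

Conversion of R: R consumed = 2ξ₁ = 0.437 × 430 → ξ₁ = 93.95 kmol.
U balance: n_U = 0 + 1ξ₁ − 1ξ₂ = 66 → ξ₂ = (1·93.95 − 66)/1 = 27.95 kmol.
Outlet amounts (n = n₀ + Σ ν·ξ):
  R: 430 − 2(93.95) = 242.1
  U: 0 + 1(93.95) − 1(27.95) = 66
  M: 0 + 2(27.95) = 55.91
Total out = 364 kmol; y_M = 55.91 / 364 = 0.1536.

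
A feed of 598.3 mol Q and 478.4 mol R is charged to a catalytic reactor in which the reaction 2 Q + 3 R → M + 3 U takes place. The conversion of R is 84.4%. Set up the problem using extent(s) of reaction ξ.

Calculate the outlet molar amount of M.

135 mol

R reacted = 0.844 × 478.4 = 403.8 mol; ν_R = −3, so ξ = 403.8/3 = 134.6 mol.
Outlet amounts (n = n₀ + ν ξ):
  Q: 598.3 − 2(134.6) = 329.1
  R: 478.4 − 3(134.6) = 74.63
  M: 0 + 1(134.6) = 134.6
  U: 0 + 3(134.6) = 403.8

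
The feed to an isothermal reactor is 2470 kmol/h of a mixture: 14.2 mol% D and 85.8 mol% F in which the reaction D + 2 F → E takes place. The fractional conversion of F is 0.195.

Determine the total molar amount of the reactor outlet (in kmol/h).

F reacted = 0.195 × 2119 = 413.3 kmol/h; ν_F = −2, so ξ = 413.3/2 = 206.6 kmol/h.
Outlet amounts (n = n₀ + ν ξ):
  D: 350.7 − 1(206.6) = 144.1
  F: 2119 − 2(206.6) = 1706
  E: 0 + 1(206.6) = 206.6
Total out = 144.1 + 1706 + 206.6 = 2057 kmol/h.

2060 kmol/h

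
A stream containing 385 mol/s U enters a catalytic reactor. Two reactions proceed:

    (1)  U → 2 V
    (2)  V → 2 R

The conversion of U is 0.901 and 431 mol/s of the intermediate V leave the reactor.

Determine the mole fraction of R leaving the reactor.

0.528

Conversion of U: U consumed = 1ξ₁ = 0.901 × 385 → ξ₁ = 346.9 mol/s.
V balance: n_V = 0 + 2ξ₁ − 1ξ₂ = 431 → ξ₂ = (2·346.9 − 431)/1 = 262.8 mol/s.
Outlet amounts (n = n₀ + Σ ν·ξ):
  U: 385 − 1(346.9) = 38.12
  V: 0 + 2(346.9) − 1(262.8) = 431
  R: 0 + 2(262.8) = 525.5
Total out = 994.7 mol/s; y_R = 525.5 / 994.7 = 0.5284.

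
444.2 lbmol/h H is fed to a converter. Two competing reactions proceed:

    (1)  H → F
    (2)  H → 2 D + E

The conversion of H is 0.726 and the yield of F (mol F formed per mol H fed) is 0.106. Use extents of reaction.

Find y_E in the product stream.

Yield of F: 1ξ₁ / 444.2 = 0.106 → ξ₁ = 47.09 lbmol/h.
Conversion of H: 1ξ₁ + 1ξ₂ = 0.726 × 444.2 = 322.5 → ξ₂ = 275.4 lbmol/h.
Outlet amounts (n = n₀ + Σ ν·ξ):
  H: 444.2 − 1(47.09) − 1(275.4) = 121.7
  F: 0 + 1(47.09) = 47.09
  D: 0 + 2(275.4) = 550.8
  E: 0 + 1(275.4) = 275.4
Total out = 995 lbmol/h; y_E = 275.4 / 995 = 0.2768.

0.277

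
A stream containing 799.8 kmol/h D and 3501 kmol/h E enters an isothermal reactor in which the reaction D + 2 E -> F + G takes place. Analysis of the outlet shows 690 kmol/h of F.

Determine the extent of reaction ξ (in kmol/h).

For F: n = n₀ + 1ξ → 690 = 0 + 1ξ, giving ξ = 690 kmol/h.
Outlet amounts (n = n₀ + ν ξ):
  D: 799.8 − 1(690) = 109.8
  E: 3501 − 2(690) = 2121
  F: 0 + 1(690) = 690
  G: 0 + 1(690) = 690

ξ = 690 kmol/h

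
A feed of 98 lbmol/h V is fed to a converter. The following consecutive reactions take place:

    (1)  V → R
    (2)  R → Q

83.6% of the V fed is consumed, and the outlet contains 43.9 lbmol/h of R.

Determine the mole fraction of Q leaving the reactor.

0.388

Conversion of V: V consumed = 1ξ₁ = 0.836 × 98 → ξ₁ = 81.93 lbmol/h.
R balance: n_R = 0 + 1ξ₁ − 1ξ₂ = 43.9 → ξ₂ = (1·81.93 − 43.9)/1 = 38.03 lbmol/h.
Outlet amounts (n = n₀ + Σ ν·ξ):
  V: 98 − 1(81.93) = 16.07
  R: 0 + 1(81.93) − 1(38.03) = 43.9
  Q: 0 + 1(38.03) = 38.03
Total out = 98 lbmol/h; y_Q = 38.03 / 98 = 0.388.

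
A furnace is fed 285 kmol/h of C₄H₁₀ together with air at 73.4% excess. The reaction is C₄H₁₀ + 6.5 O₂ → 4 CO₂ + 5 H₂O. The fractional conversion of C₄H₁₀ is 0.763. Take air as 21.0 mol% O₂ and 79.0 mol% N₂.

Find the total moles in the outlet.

15900 kmol/h

Stoichiometric O₂ = 6.5 × 285 = 1852 kmol/h; O₂ fed = 1852 × 1.734 = 3212 kmol/h.
N₂ fed = 3212 × 79/21 = 12080 kmol/h.
Fuel reacted = 0.763 × 285 → ξ = 217.5 kmol/h.
Outlet (n = n₀ + ν ξ):
  C₄H₁₀: 285 − 1(217.5) = 67.54
  O₂: 3212 − 6.5(217.5) = 1799
  N₂: 12080 (inert)
  CO₂: 0 + 4(217.5) = 869.8
  H₂O: 0 + 5(217.5) = 1087
Total out = 67.54 + 1799 + 12080 + 869.8 + 1087 = 15910 kmol/h.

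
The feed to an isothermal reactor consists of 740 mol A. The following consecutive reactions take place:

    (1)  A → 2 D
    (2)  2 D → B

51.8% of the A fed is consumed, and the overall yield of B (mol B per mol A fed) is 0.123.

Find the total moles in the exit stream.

Conversion of A: A consumed = 1ξ₁ = 0.518 × 740 → ξ₁ = 383.3 mol.
Yield of B: 1ξ₂ / 740 = 0.123 → ξ₂ = 91.02 mol.
Outlet amounts (n = n₀ + Σ ν·ξ):
  A: 740 − 1(383.3) = 356.7
  D: 0 + 2(383.3) − 2(91.02) = 584.6
  B: 0 + 1(91.02) = 91.02
Total out = 356.7 + 584.6 + 91.02 = 1032 mol.

1030 mol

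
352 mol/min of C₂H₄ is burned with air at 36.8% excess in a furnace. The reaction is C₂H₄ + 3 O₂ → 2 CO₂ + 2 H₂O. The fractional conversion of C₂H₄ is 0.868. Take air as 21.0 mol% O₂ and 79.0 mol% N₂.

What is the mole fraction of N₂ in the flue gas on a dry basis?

Stoichiometric O₂ = 3 × 352 = 1056 mol/min; O₂ fed = 1056 × 1.368 = 1445 mol/min.
N₂ fed = 1445 × 79/21 = 5434 mol/min.
Fuel reacted = 0.868 × 352 → ξ = 305.5 mol/min.
Outlet (n = n₀ + ν ξ):
  C₂H₄: 352 − 1(305.5) = 46.46
  O₂: 1445 − 3(305.5) = 528
  N₂: 5434 (inert)
  CO₂: 0 + 2(305.5) = 611.1
  H₂O: 0 + 2(305.5) = 611.1
Dry total = 6620 mol/min; y_N₂ (dry) = 5434 / 6620 = 0.8209.

0.821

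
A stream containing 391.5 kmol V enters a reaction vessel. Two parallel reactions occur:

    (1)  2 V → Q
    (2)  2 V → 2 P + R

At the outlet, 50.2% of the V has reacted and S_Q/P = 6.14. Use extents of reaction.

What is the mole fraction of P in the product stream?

Conversion of V: V consumed = 0.502 × 391.5 = 196.5 kmol = 2ξ₁ + 2ξ₂.
Selectivity: 1ξ₁ / (2ξ₂) = 6.14 → ξ₁ = 12.28 ξ₂.
Substitute: (2·12.28 + 2) ξ₂ = 196.5 → ξ₂ = 7.4 kmol, ξ₁ = 90.87 kmol.
Outlet amounts (n = n₀ + Σ ν·ξ):
  V: 391.5 − 2(90.87) − 2(7.4) = 195
  Q: 0 + 1(90.87) = 90.87
  P: 0 + 2(7.4) = 14.8
  R: 0 + 1(7.4) = 7.4
Total out = 308 kmol; y_P = 14.8 / 308 = 0.04804.

0.048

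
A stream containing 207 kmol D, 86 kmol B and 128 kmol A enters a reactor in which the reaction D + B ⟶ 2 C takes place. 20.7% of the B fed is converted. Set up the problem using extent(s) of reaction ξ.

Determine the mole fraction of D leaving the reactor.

0.449

B reacted = 0.207 × 86 = 17.8 kmol; ν_B = −1, so ξ = 17.8/1 = 17.8 kmol.
Outlet amounts (n = n₀ + ν ξ):
  D: 207 − 1(17.8) = 189.2
  B: 86 − 1(17.8) = 68.2
  C: 0 + 2(17.8) = 35.6
  A: 128 (inert)
Total out = 421 kmol; y_D = 189.2 / 421 = 0.4494.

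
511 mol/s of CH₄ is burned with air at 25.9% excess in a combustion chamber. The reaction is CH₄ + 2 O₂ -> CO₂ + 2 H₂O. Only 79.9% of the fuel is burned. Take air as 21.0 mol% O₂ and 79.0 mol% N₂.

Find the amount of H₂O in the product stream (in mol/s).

817 mol/s

Stoichiometric O₂ = 2 × 511 = 1022 mol/s; O₂ fed = 1022 × 1.259 = 1287 mol/s.
N₂ fed = 1287 × 79/21 = 4840 mol/s.
Fuel reacted = 0.799 × 511 → ξ = 408.3 mol/s.
Outlet (n = n₀ + ν ξ):
  CH₄: 511 − 1(408.3) = 102.7
  O₂: 1287 − 2(408.3) = 470.1
  N₂: 4840 (inert)
  CO₂: 0 + 1(408.3) = 408.3
  H₂O: 0 + 2(408.3) = 816.6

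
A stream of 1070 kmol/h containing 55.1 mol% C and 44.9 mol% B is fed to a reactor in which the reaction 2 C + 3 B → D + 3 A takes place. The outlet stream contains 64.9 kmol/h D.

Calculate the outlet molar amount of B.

For D: n = n₀ + 1ξ → 64.9 = 0 + 1ξ, giving ξ = 64.9 kmol/h.
Outlet amounts (n = n₀ + ν ξ):
  C: 589.6 − 2(64.9) = 459.8
  B: 480.4 − 3(64.9) = 285.7
  D: 0 + 1(64.9) = 64.9
  A: 0 + 3(64.9) = 194.7

286 kmol/h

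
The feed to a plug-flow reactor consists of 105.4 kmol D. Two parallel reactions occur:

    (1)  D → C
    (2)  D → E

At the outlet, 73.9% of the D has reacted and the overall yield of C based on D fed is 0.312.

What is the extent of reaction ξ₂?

ξ₂ = 45 kmol

Yield of C: 1ξ₁ / 105.4 = 0.312 → ξ₁ = 32.88 kmol.
Conversion of D: 1ξ₁ + 1ξ₂ = 0.739 × 105.4 = 77.89 → ξ₂ = 45.01 kmol.
Outlet amounts (n = n₀ + Σ ν·ξ):
  D: 105.4 − 1(32.88) − 1(45.01) = 27.51
  C: 0 + 1(32.88) = 32.88
  E: 0 + 1(45.01) = 45.01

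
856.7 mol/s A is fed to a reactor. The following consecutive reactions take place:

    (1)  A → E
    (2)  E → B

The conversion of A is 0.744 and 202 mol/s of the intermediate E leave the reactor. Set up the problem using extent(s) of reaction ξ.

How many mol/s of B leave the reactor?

Conversion of A: A consumed = 1ξ₁ = 0.744 × 856.7 → ξ₁ = 637.4 mol/s.
E balance: n_E = 0 + 1ξ₁ − 1ξ₂ = 202 → ξ₂ = (1·637.4 − 202)/1 = 435.4 mol/s.
Outlet amounts (n = n₀ + Σ ν·ξ):
  A: 856.7 − 1(637.4) = 219.3
  E: 0 + 1(637.4) − 1(435.4) = 202
  B: 0 + 1(435.4) = 435.4

435 mol/s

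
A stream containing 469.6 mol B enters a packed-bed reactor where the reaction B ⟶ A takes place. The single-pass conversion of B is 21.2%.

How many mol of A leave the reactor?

99.6 mol

B reacted = 0.212 × 469.6 = 99.56 mol; ν_B = −1, so ξ = 99.56/1 = 99.56 mol.
Outlet amounts (n = n₀ + ν ξ):
  B: 469.6 − 1(99.56) = 370
  A: 0 + 1(99.56) = 99.56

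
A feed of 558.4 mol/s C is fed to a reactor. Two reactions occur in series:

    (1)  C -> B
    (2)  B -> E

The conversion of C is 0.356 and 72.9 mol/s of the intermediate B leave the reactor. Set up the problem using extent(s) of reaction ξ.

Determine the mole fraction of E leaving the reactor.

Conversion of C: C consumed = 1ξ₁ = 0.356 × 558.4 → ξ₁ = 198.8 mol/s.
B balance: n_B = 0 + 1ξ₁ − 1ξ₂ = 72.9 → ξ₂ = (1·198.8 − 72.9)/1 = 125.9 mol/s.
Outlet amounts (n = n₀ + Σ ν·ξ):
  C: 558.4 − 1(198.8) = 359.6
  B: 0 + 1(198.8) − 1(125.9) = 72.9
  E: 0 + 1(125.9) = 125.9
Total out = 558.4 mol/s; y_E = 125.9 / 558.4 = 0.2254.

0.225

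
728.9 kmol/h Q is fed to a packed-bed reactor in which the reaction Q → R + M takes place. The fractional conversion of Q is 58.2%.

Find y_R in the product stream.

Q reacted = 0.582 × 728.9 = 424.2 kmol/h; ν_Q = −1, so ξ = 424.2/1 = 424.2 kmol/h.
Outlet amounts (n = n₀ + ν ξ):
  Q: 728.9 − 1(424.2) = 304.7
  R: 0 + 1(424.2) = 424.2
  M: 0 + 1(424.2) = 424.2
Total out = 1153 kmol/h; y_R = 424.2 / 1153 = 0.3679.

0.368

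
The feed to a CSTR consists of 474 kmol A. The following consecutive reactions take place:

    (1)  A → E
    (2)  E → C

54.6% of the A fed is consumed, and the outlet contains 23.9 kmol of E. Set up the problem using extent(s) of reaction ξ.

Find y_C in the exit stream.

Conversion of A: A consumed = 1ξ₁ = 0.546 × 474 → ξ₁ = 258.8 kmol.
E balance: n_E = 0 + 1ξ₁ − 1ξ₂ = 23.9 → ξ₂ = (1·258.8 − 23.9)/1 = 234.9 kmol.
Outlet amounts (n = n₀ + Σ ν·ξ):
  A: 474 − 1(258.8) = 215.2
  E: 0 + 1(258.8) − 1(234.9) = 23.9
  C: 0 + 1(234.9) = 234.9
Total out = 474 kmol; y_C = 234.9 / 474 = 0.4956.

0.496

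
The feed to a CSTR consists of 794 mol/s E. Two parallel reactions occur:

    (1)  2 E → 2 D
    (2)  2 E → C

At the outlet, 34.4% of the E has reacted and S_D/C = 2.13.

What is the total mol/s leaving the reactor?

728 mol/s

Conversion of E: E consumed = 0.344 × 794 = 273.1 mol/s = 2ξ₁ + 2ξ₂.
Selectivity: 2ξ₁ / (1ξ₂) = 2.13 → ξ₁ = 1.065 ξ₂.
Substitute: (2·1.065 + 2) ξ₂ = 273.1 → ξ₂ = 66.13 mol/s, ξ₁ = 70.43 mol/s.
Outlet amounts (n = n₀ + Σ ν·ξ):
  E: 794 − 2(70.43) − 2(66.13) = 520.9
  D: 0 + 2(70.43) = 140.9
  C: 0 + 1(66.13) = 66.13
Total out = 520.9 + 140.9 + 66.13 = 727.9 mol/s.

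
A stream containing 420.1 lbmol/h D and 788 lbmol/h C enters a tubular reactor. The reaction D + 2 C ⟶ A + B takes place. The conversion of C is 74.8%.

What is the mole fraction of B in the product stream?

C reacted = 0.748 × 788 = 589.4 lbmol/h; ν_C = −2, so ξ = 589.4/2 = 294.7 lbmol/h.
Outlet amounts (n = n₀ + ν ξ):
  D: 420.1 − 1(294.7) = 125.4
  C: 788 − 2(294.7) = 198.6
  A: 0 + 1(294.7) = 294.7
  B: 0 + 1(294.7) = 294.7
Total out = 913.4 lbmol/h; y_B = 294.7 / 913.4 = 0.3227.

0.323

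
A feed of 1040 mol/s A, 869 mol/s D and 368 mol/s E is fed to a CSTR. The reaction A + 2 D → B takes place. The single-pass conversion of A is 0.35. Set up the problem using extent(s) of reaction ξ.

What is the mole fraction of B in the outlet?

A reacted = 0.35 × 1040 = 364 mol/s; ν_A = −1, so ξ = 364/1 = 364 mol/s.
Outlet amounts (n = n₀ + ν ξ):
  A: 1040 − 1(364) = 676
  D: 869 − 2(364) = 141
  B: 0 + 1(364) = 364
  E: 368 (inert)
Total out = 1549 mol/s; y_B = 364 / 1549 = 0.235.

0.235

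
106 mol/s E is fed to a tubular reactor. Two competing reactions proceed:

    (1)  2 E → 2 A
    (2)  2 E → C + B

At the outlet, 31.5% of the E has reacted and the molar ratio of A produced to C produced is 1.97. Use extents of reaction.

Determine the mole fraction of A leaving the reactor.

Conversion of E: E consumed = 0.315 × 106 = 33.39 mol/s = 2ξ₁ + 2ξ₂.
Selectivity: 2ξ₁ / (1ξ₂) = 1.97 → ξ₁ = 0.985 ξ₂.
Substitute: (2·0.985 + 2) ξ₂ = 33.39 → ξ₂ = 8.411 mol/s, ξ₁ = 8.284 mol/s.
Outlet amounts (n = n₀ + Σ ν·ξ):
  E: 106 − 2(8.284) − 2(8.411) = 72.61
  A: 0 + 2(8.284) = 16.57
  C: 0 + 1(8.411) = 8.411
  B: 0 + 1(8.411) = 8.411
Total out = 106 mol/s; y_A = 16.57 / 106 = 0.1563.

0.156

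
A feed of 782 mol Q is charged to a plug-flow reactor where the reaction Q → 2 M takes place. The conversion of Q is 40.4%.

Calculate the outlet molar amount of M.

632 mol

Q reacted = 0.404 × 782 = 315.9 mol; ν_Q = −1, so ξ = 315.9/1 = 315.9 mol.
Outlet amounts (n = n₀ + ν ξ):
  Q: 782 − 1(315.9) = 466.1
  M: 0 + 2(315.9) = 631.9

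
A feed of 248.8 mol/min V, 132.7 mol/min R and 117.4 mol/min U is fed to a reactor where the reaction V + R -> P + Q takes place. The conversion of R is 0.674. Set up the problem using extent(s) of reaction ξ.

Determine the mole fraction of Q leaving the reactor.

R reacted = 0.674 × 132.7 = 89.44 mol/min; ν_R = −1, so ξ = 89.44/1 = 89.44 mol/min.
Outlet amounts (n = n₀ + ν ξ):
  V: 248.8 − 1(89.44) = 159.4
  R: 132.7 − 1(89.44) = 43.26
  P: 0 + 1(89.44) = 89.44
  Q: 0 + 1(89.44) = 89.44
  U: 117.4 (inert)
Total out = 498.9 mol/min; y_Q = 89.44 / 498.9 = 0.1793.

0.179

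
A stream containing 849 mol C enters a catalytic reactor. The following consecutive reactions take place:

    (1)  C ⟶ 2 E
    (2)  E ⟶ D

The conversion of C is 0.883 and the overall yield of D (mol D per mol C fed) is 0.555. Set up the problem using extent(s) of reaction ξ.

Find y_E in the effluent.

0.643

Conversion of C: C consumed = 1ξ₁ = 0.883 × 849 → ξ₁ = 749.7 mol.
Yield of D: 1ξ₂ / 849 = 0.555 → ξ₂ = 471.2 mol.
Outlet amounts (n = n₀ + Σ ν·ξ):
  C: 849 − 1(749.7) = 99.33
  E: 0 + 2(749.7) − 1(471.2) = 1028
  D: 0 + 1(471.2) = 471.2
Total out = 1599 mol; y_E = 1028 / 1599 = 0.6431.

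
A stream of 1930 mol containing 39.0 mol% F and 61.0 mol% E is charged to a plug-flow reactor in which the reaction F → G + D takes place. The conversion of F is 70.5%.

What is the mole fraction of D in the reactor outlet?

0.216

F reacted = 0.705 × 752.7 = 530.7 mol; ν_F = −1, so ξ = 530.7/1 = 530.7 mol.
Outlet amounts (n = n₀ + ν ξ):
  F: 752.7 − 1(530.7) = 222
  G: 0 + 1(530.7) = 530.7
  D: 0 + 1(530.7) = 530.7
  E: 1177 (inert)
Total out = 2461 mol; y_D = 530.7 / 2461 = 0.2157.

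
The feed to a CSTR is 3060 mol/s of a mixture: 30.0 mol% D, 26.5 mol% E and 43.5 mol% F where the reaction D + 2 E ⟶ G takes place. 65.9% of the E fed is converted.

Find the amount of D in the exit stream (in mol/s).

E reacted = 0.659 × 810.9 = 534.4 mol/s; ν_E = −2, so ξ = 534.4/2 = 267.2 mol/s.
Outlet amounts (n = n₀ + ν ξ):
  D: 918 − 1(267.2) = 650.8
  E: 810.9 − 2(267.2) = 276.5
  G: 0 + 1(267.2) = 267.2
  F: 1331 (inert)

651 mol/s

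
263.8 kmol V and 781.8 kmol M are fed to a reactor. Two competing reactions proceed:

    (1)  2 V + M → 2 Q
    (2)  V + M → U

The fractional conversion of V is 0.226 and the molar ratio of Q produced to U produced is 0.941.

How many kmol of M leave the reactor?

737 kmol

Conversion of V: V consumed = 0.226 × 263.8 = 59.62 kmol = 2ξ₁ + 1ξ₂.
Selectivity: 2ξ₁ / (1ξ₂) = 0.941 → ξ₁ = 0.4705 ξ₂.
Substitute: (2·0.4705 + 1) ξ₂ = 59.62 → ξ₂ = 30.72 kmol, ξ₁ = 14.45 kmol.
Outlet amounts (n = n₀ + Σ ν·ξ):
  V: 263.8 − 2(14.45) − 1(30.72) = 204.2
  M: 781.8 − 1(14.45) − 1(30.72) = 736.6
  Q: 0 + 2(14.45) = 28.9
  U: 0 + 1(30.72) = 30.72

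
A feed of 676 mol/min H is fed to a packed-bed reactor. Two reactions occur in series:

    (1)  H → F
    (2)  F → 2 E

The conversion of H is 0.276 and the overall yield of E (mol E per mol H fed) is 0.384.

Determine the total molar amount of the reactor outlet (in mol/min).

Conversion of H: H consumed = 1ξ₁ = 0.276 × 676 → ξ₁ = 186.6 mol/min.
Yield of E: 2ξ₂ / 676 = 0.384 → ξ₂ = 129.8 mol/min.
Outlet amounts (n = n₀ + Σ ν·ξ):
  H: 676 − 1(186.6) = 489.4
  F: 0 + 1(186.6) − 1(129.8) = 56.78
  E: 0 + 2(129.8) = 259.6
Total out = 489.4 + 56.78 + 259.6 = 805.8 mol/min.

806 mol/min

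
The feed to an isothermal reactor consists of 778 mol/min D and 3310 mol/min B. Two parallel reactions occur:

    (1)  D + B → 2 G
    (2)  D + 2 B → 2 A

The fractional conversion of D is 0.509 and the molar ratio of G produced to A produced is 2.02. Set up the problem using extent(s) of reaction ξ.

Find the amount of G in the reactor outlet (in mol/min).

530 mol/min

Conversion of D: D consumed = 0.509 × 778 = 396 mol/min = 1ξ₁ + 1ξ₂.
Selectivity: 2ξ₁ / (2ξ₂) = 2.02 → ξ₁ = 2.02 ξ₂.
Substitute: (1·2.02 + 1) ξ₂ = 396 → ξ₂ = 131.1 mol/min, ξ₁ = 264.9 mol/min.
Outlet amounts (n = n₀ + Σ ν·ξ):
  D: 778 − 1(264.9) − 1(131.1) = 382
  B: 3310 − 1(264.9) − 2(131.1) = 2783
  G: 0 + 2(264.9) = 529.8
  A: 0 + 2(131.1) = 262.3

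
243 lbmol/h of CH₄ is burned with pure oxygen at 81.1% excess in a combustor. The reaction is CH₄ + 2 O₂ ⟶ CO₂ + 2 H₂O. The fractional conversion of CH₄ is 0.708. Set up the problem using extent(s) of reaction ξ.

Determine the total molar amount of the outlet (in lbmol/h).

1120 lbmol/h

Stoichiometric O₂ = 2 × 243 = 486 lbmol/h; O₂ fed = 486 × 1.811 = 880.1 lbmol/h.
Fuel reacted = 0.708 × 243 → ξ = 172 lbmol/h.
Outlet (n = n₀ + ν ξ):
  CH₄: 243 − 1(172) = 70.96
  O₂: 880.1 − 2(172) = 536.1
  CO₂: 0 + 1(172) = 172
  H₂O: 0 + 2(172) = 344.1
Total out = 70.96 + 536.1 + 172 + 344.1 = 1123 lbmol/h.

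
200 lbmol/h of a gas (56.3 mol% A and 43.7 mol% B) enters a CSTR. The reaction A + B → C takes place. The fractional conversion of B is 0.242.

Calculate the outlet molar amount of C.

B reacted = 0.242 × 87.4 = 21.15 lbmol/h; ν_B = −1, so ξ = 21.15/1 = 21.15 lbmol/h.
Outlet amounts (n = n₀ + ν ξ):
  A: 112.6 − 1(21.15) = 91.45
  B: 87.4 − 1(21.15) = 66.25
  C: 0 + 1(21.15) = 21.15

21.2 lbmol/h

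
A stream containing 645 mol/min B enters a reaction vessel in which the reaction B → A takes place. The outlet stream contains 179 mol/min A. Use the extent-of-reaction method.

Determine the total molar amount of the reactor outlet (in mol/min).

For A: n = n₀ + 1ξ → 179 = 0 + 1ξ, giving ξ = 179 mol/min.
Outlet amounts (n = n₀ + ν ξ):
  B: 645 − 1(179) = 466
  A: 0 + 1(179) = 179
Total out = 466 + 179 = 645 mol/min.

645 mol/min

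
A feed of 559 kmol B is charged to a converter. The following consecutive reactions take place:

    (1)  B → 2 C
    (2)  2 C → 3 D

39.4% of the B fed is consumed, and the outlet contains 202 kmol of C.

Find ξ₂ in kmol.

Conversion of B: B consumed = 1ξ₁ = 0.394 × 559 → ξ₁ = 220.2 kmol.
C balance: n_C = 0 + 2ξ₁ − 2ξ₂ = 202 → ξ₂ = (2·220.2 − 202)/2 = 119.2 kmol.
Outlet amounts (n = n₀ + Σ ν·ξ):
  B: 559 − 1(220.2) = 338.8
  C: 0 + 2(220.2) − 2(119.2) = 202
  D: 0 + 3(119.2) = 357.7

ξ₂ = 119 kmol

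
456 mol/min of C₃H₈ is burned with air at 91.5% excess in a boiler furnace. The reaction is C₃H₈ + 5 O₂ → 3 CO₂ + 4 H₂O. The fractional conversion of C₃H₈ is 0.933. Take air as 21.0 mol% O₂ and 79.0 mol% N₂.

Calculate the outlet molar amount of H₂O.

Stoichiometric O₂ = 5 × 456 = 2280 mol/min; O₂ fed = 2280 × 1.915 = 4366 mol/min.
N₂ fed = 4366 × 79/21 = 16430 mol/min.
Fuel reacted = 0.933 × 456 → ξ = 425.4 mol/min.
Outlet (n = n₀ + ν ξ):
  C₃H₈: 456 − 1(425.4) = 30.55
  O₂: 4366 − 5(425.4) = 2239
  N₂: 16430 (inert)
  CO₂: 0 + 3(425.4) = 1276
  H₂O: 0 + 4(425.4) = 1702

1700 mol/min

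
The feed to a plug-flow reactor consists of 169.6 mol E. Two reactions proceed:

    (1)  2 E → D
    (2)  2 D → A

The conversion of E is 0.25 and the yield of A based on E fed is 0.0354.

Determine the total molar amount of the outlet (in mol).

Conversion of E: E consumed = 2ξ₁ = 0.25 × 169.6 → ξ₁ = 21.2 mol.
Yield of A: 1ξ₂ / 169.6 = 0.0354 → ξ₂ = 6.004 mol.
Outlet amounts (n = n₀ + Σ ν·ξ):
  E: 169.6 − 2(21.2) = 127.2
  D: 0 + 1(21.2) − 2(6.004) = 9.192
  A: 0 + 1(6.004) = 6.004
Total out = 127.2 + 9.192 + 6.004 = 142.4 mol.

142 mol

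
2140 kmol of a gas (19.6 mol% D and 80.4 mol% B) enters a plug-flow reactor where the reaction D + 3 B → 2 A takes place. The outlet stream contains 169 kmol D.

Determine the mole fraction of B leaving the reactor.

For D: n = n₀ − 1ξ → 169 = 419.4 − 1ξ, giving ξ = 250.4 kmol.
Outlet amounts (n = n₀ + ν ξ):
  D: 419.4 − 1(250.4) = 169
  B: 1721 − 3(250.4) = 969.2
  A: 0 + 2(250.4) = 500.9
Total out = 1639 kmol; y_B = 969.2 / 1639 = 0.5913.

0.591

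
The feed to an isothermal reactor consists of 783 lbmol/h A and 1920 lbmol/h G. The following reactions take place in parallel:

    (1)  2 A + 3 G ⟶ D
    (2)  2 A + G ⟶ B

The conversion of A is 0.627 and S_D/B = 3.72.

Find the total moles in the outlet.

Conversion of A: A consumed = 0.627 × 783 = 490.9 lbmol/h = 2ξ₁ + 2ξ₂.
Selectivity: 1ξ₁ / (1ξ₂) = 3.72 → ξ₁ = 3.72 ξ₂.
Substitute: (2·3.72 + 2) ξ₂ = 490.9 → ξ₂ = 52.01 lbmol/h, ξ₁ = 193.5 lbmol/h.
Outlet amounts (n = n₀ + Σ ν·ξ):
  A: 783 − 2(193.5) − 2(52.01) = 292.1
  G: 1920 − 3(193.5) − 1(52.01) = 1288
  D: 0 + 1(193.5) = 193.5
  B: 0 + 1(52.01) = 52.01
Total out = 292.1 + 1288 + 193.5 + 52.01 = 1825 lbmol/h.

1830 lbmol/h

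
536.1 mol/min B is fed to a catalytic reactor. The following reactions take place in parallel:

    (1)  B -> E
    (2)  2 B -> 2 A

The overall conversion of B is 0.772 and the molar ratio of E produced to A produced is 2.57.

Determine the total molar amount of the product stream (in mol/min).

Conversion of B: B consumed = 0.772 × 536.1 = 413.9 mol/min = 1ξ₁ + 2ξ₂.
Selectivity: 1ξ₁ / (2ξ₂) = 2.57 → ξ₁ = 5.14 ξ₂.
Substitute: (1·5.14 + 2) ξ₂ = 413.9 → ξ₂ = 57.96 mol/min, ξ₁ = 297.9 mol/min.
Outlet amounts (n = n₀ + Σ ν·ξ):
  B: 536.1 − 1(297.9) − 2(57.96) = 122.2
  E: 0 + 1(297.9) = 297.9
  A: 0 + 2(57.96) = 115.9
Total out = 122.2 + 297.9 + 115.9 = 536.1 mol/min.

536 mol/min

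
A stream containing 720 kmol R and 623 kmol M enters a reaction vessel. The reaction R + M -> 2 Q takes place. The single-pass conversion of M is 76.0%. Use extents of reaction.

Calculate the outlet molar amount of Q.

947 kmol

M reacted = 0.76 × 623 = 473.5 kmol; ν_M = −1, so ξ = 473.5/1 = 473.5 kmol.
Outlet amounts (n = n₀ + ν ξ):
  R: 720 − 1(473.5) = 246.5
  M: 623 − 1(473.5) = 149.5
  Q: 0 + 2(473.5) = 947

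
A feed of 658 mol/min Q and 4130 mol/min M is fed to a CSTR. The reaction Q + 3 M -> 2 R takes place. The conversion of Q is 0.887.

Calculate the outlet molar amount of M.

Q reacted = 0.887 × 658 = 583.6 mol/min; ν_Q = −1, so ξ = 583.6/1 = 583.6 mol/min.
Outlet amounts (n = n₀ + ν ξ):
  Q: 658 − 1(583.6) = 74.35
  M: 4130 − 3(583.6) = 2379
  R: 0 + 2(583.6) = 1167

2380 mol/min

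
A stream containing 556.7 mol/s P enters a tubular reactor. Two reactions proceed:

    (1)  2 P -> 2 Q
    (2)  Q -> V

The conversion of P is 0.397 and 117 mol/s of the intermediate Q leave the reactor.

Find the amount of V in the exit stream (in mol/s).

104 mol/s

Conversion of P: P consumed = 2ξ₁ = 0.397 × 556.7 → ξ₁ = 110.5 mol/s.
Q balance: n_Q = 0 + 2ξ₁ − 1ξ₂ = 117 → ξ₂ = (2·110.5 − 117)/1 = 104 mol/s.
Outlet amounts (n = n₀ + Σ ν·ξ):
  P: 556.7 − 2(110.5) = 335.7
  Q: 0 + 2(110.5) − 1(104) = 117
  V: 0 + 1(104) = 104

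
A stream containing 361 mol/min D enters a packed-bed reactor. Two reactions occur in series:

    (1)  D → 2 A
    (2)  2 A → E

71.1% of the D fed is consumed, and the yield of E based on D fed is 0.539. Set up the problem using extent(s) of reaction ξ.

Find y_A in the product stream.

0.294

Conversion of D: D consumed = 1ξ₁ = 0.711 × 361 → ξ₁ = 256.7 mol/min.
Yield of E: 1ξ₂ / 361 = 0.539 → ξ₂ = 194.6 mol/min.
Outlet amounts (n = n₀ + Σ ν·ξ):
  D: 361 − 1(256.7) = 104.3
  A: 0 + 2(256.7) − 2(194.6) = 124.2
  E: 0 + 1(194.6) = 194.6
Total out = 423.1 mol/min; y_A = 124.2 / 423.1 = 0.2935.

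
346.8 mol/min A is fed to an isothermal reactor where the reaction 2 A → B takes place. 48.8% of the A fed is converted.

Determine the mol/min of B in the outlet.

84.6 mol/min

A reacted = 0.488 × 346.8 = 169.2 mol/min; ν_A = −2, so ξ = 169.2/2 = 84.62 mol/min.
Outlet amounts (n = n₀ + ν ξ):
  A: 346.8 − 2(84.62) = 177.6
  B: 0 + 1(84.62) = 84.62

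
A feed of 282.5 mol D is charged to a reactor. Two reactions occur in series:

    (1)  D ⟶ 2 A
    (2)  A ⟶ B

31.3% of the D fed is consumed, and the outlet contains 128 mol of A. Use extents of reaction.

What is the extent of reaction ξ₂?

ξ₂ = 48.8 mol

Conversion of D: D consumed = 1ξ₁ = 0.313 × 282.5 → ξ₁ = 88.42 mol.
A balance: n_A = 0 + 2ξ₁ − 1ξ₂ = 128 → ξ₂ = (2·88.42 − 128)/1 = 48.84 mol.
Outlet amounts (n = n₀ + Σ ν·ξ):
  D: 282.5 − 1(88.42) = 194.1
  A: 0 + 2(88.42) − 1(48.84) = 128
  B: 0 + 1(48.84) = 48.84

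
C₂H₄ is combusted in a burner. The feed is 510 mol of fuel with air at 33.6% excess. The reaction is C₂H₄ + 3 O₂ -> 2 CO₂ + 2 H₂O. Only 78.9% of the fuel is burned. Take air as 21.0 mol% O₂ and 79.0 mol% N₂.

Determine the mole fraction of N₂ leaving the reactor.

0.751

Stoichiometric O₂ = 3 × 510 = 1530 mol; O₂ fed = 1530 × 1.336 = 2044 mol.
N₂ fed = 2044 × 79/21 = 7690 mol.
Fuel reacted = 0.789 × 510 → ξ = 402.4 mol.
Outlet (n = n₀ + ν ξ):
  C₂H₄: 510 − 1(402.4) = 107.6
  O₂: 2044 − 3(402.4) = 836.9
  N₂: 7690 (inert)
  CO₂: 0 + 2(402.4) = 804.8
  H₂O: 0 + 2(402.4) = 804.8
Total out = 10240 mol; y_N₂ = 7690 / 10240 = 0.7507.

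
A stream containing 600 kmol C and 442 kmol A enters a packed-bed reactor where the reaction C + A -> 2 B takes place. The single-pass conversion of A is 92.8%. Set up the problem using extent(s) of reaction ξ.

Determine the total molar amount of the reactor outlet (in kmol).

1040 kmol

A reacted = 0.928 × 442 = 410.2 kmol; ν_A = −1, so ξ = 410.2/1 = 410.2 kmol.
Outlet amounts (n = n₀ + ν ξ):
  C: 600 − 1(410.2) = 189.8
  A: 442 − 1(410.2) = 31.82
  B: 0 + 2(410.2) = 820.4
Total out = 189.8 + 31.82 + 820.4 = 1042 kmol.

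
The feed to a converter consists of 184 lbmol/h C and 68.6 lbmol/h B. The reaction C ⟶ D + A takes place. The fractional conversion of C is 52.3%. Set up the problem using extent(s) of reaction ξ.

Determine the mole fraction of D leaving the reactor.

0.276

C reacted = 0.523 × 184 = 96.23 lbmol/h; ν_C = −1, so ξ = 96.23/1 = 96.23 lbmol/h.
Outlet amounts (n = n₀ + ν ξ):
  C: 184 − 1(96.23) = 87.77
  D: 0 + 1(96.23) = 96.23
  A: 0 + 1(96.23) = 96.23
  B: 68.6 (inert)
Total out = 348.8 lbmol/h; y_D = 96.23 / 348.8 = 0.2759.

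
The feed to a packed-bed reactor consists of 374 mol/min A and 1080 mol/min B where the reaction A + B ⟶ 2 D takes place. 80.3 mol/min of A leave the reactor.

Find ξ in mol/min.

ξ = 294 mol/min

For A: n = n₀ − 1ξ → 80.3 = 374 − 1ξ, giving ξ = 293.7 mol/min.
Outlet amounts (n = n₀ + ν ξ):
  A: 374 − 1(293.7) = 80.3
  B: 1080 − 1(293.7) = 786.3
  D: 0 + 2(293.7) = 587.4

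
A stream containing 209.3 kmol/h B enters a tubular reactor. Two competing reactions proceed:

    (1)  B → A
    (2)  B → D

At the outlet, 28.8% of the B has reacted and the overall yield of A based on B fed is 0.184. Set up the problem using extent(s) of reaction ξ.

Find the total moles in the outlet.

Yield of A: 1ξ₁ / 209.3 = 0.184 → ξ₁ = 38.51 kmol/h.
Conversion of B: 1ξ₁ + 1ξ₂ = 0.288 × 209.3 = 60.28 → ξ₂ = 21.77 kmol/h.
Outlet amounts (n = n₀ + Σ ν·ξ):
  B: 209.3 − 1(38.51) − 1(21.77) = 149
  A: 0 + 1(38.51) = 38.51
  D: 0 + 1(21.77) = 21.77
Total out = 149 + 38.51 + 21.77 = 209.3 kmol/h.

209 kmol/h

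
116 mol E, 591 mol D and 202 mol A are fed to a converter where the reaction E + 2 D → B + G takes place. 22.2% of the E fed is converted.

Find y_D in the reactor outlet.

E reacted = 0.222 × 116 = 25.75 mol; ν_E = −1, so ξ = 25.75/1 = 25.75 mol.
Outlet amounts (n = n₀ + ν ξ):
  E: 116 − 1(25.75) = 90.25
  D: 591 − 2(25.75) = 539.5
  B: 0 + 1(25.75) = 25.75
  G: 0 + 1(25.75) = 25.75
  A: 202 (inert)
Total out = 883.2 mol; y_D = 539.5 / 883.2 = 0.6108.

0.611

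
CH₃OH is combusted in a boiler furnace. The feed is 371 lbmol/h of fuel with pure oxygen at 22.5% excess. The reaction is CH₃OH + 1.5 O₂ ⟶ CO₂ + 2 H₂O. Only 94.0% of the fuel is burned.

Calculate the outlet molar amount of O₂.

159 lbmol/h

Stoichiometric O₂ = 1.5 × 371 = 556.5 lbmol/h; O₂ fed = 556.5 × 1.225 = 681.7 lbmol/h.
Fuel reacted = 0.94 × 371 → ξ = 348.7 lbmol/h.
Outlet (n = n₀ + ν ξ):
  CH₃OH: 371 − 1(348.7) = 22.26
  O₂: 681.7 − 1.5(348.7) = 158.6
  CO₂: 0 + 1(348.7) = 348.7
  H₂O: 0 + 2(348.7) = 697.5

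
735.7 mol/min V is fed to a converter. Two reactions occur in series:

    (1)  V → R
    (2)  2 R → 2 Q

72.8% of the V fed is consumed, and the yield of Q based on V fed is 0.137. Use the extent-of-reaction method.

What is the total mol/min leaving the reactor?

736 mol/min

Conversion of V: V consumed = 1ξ₁ = 0.728 × 735.7 → ξ₁ = 535.6 mol/min.
Yield of Q: 2ξ₂ / 735.7 = 0.137 → ξ₂ = 50.4 mol/min.
Outlet amounts (n = n₀ + Σ ν·ξ):
  V: 735.7 − 1(535.6) = 200.1
  R: 0 + 1(535.6) − 2(50.4) = 434.8
  Q: 0 + 2(50.4) = 100.8
Total out = 200.1 + 434.8 + 100.8 = 735.7 mol/min.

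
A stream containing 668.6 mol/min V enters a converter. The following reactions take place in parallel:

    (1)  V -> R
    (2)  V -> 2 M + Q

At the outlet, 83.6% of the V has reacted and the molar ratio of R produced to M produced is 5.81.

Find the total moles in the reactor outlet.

Conversion of V: V consumed = 0.836 × 668.6 = 558.9 mol/min = 1ξ₁ + 1ξ₂.
Selectivity: 1ξ₁ / (2ξ₂) = 5.81 → ξ₁ = 11.62 ξ₂.
Substitute: (1·11.62 + 1) ξ₂ = 558.9 → ξ₂ = 44.29 mol/min, ξ₁ = 514.7 mol/min.
Outlet amounts (n = n₀ + Σ ν·ξ):
  V: 668.6 − 1(514.7) − 1(44.29) = 109.7
  R: 0 + 1(514.7) = 514.7
  M: 0 + 2(44.29) = 88.58
  Q: 0 + 1(44.29) = 44.29
Total out = 109.7 + 514.7 + 88.58 + 44.29 = 757.2 mol/min.

757 mol/min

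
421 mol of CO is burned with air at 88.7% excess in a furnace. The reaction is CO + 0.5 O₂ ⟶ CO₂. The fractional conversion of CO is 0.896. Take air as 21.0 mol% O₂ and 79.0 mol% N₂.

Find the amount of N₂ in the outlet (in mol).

Stoichiometric O₂ = 0.5 × 421 = 210.5 mol; O₂ fed = 210.5 × 1.887 = 397.2 mol.
N₂ fed = 397.2 × 79/21 = 1494 mol.
Fuel reacted = 0.896 × 421 → ξ = 377.2 mol.
Outlet (n = n₀ + ν ξ):
  CO: 421 − 1(377.2) = 43.78
  O₂: 397.2 − 0.5(377.2) = 208.6
  N₂: 1494 (inert)
  CO₂: 0 + 1(377.2) = 377.2

1490 mol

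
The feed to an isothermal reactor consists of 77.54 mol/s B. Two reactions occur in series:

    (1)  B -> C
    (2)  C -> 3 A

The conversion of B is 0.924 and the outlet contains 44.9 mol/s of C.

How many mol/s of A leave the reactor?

Conversion of B: B consumed = 1ξ₁ = 0.924 × 77.54 → ξ₁ = 71.65 mol/s.
C balance: n_C = 0 + 1ξ₁ − 1ξ₂ = 44.9 → ξ₂ = (1·71.65 − 44.9)/1 = 26.75 mol/s.
Outlet amounts (n = n₀ + Σ ν·ξ):
  B: 77.54 − 1(71.65) = 5.893
  C: 0 + 1(71.65) − 1(26.75) = 44.9
  A: 0 + 3(26.75) = 80.24

80.2 mol/s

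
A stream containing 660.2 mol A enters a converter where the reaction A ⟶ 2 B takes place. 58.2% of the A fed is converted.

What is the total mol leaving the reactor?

1040 mol

A reacted = 0.582 × 660.2 = 384.2 mol; ν_A = −1, so ξ = 384.2/1 = 384.2 mol.
Outlet amounts (n = n₀ + ν ξ):
  A: 660.2 − 1(384.2) = 276
  B: 0 + 2(384.2) = 768.5
Total out = 276 + 768.5 = 1044 mol.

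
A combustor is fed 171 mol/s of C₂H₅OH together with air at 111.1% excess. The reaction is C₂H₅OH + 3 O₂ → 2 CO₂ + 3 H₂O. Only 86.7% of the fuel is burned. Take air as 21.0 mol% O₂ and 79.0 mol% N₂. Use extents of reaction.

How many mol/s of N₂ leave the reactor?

4070 mol/s

Stoichiometric O₂ = 3 × 171 = 513 mol/s; O₂ fed = 513 × 2.111 = 1083 mol/s.
N₂ fed = 1083 × 79/21 = 4074 mol/s.
Fuel reacted = 0.867 × 171 → ξ = 148.3 mol/s.
Outlet (n = n₀ + ν ξ):
  C₂H₅OH: 171 − 1(148.3) = 22.74
  O₂: 1083 − 3(148.3) = 638.2
  N₂: 4074 (inert)
  CO₂: 0 + 2(148.3) = 296.5
  H₂O: 0 + 3(148.3) = 444.8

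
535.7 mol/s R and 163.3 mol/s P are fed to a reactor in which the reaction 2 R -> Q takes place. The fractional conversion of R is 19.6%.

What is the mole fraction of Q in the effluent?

R reacted = 0.196 × 535.7 = 105 mol/s; ν_R = −2, so ξ = 105/2 = 52.5 mol/s.
Outlet amounts (n = n₀ + ν ξ):
  R: 535.7 − 2(52.5) = 430.7
  Q: 0 + 1(52.5) = 52.5
  P: 163.3 (inert)
Total out = 646.5 mol/s; y_Q = 52.5 / 646.5 = 0.0812.

0.0812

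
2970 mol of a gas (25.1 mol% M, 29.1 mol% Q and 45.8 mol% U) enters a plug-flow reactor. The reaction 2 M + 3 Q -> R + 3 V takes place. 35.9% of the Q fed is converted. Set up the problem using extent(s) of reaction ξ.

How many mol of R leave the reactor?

Q reacted = 0.359 × 864.3 = 310.3 mol; ν_Q = −3, so ξ = 310.3/3 = 103.4 mol.
Outlet amounts (n = n₀ + ν ξ):
  M: 745.5 − 2(103.4) = 538.6
  Q: 864.3 − 3(103.4) = 554
  R: 0 + 1(103.4) = 103.4
  V: 0 + 3(103.4) = 310.3
  U: 1360 (inert)

103 mol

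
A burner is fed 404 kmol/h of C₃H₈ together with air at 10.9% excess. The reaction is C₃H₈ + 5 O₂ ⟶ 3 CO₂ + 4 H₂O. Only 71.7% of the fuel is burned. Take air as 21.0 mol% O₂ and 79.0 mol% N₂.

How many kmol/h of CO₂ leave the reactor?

869 kmol/h

Stoichiometric O₂ = 5 × 404 = 2020 kmol/h; O₂ fed = 2020 × 1.109 = 2240 kmol/h.
N₂ fed = 2240 × 79/21 = 8427 kmol/h.
Fuel reacted = 0.717 × 404 → ξ = 289.7 kmol/h.
Outlet (n = n₀ + ν ξ):
  C₃H₈: 404 − 1(289.7) = 114.3
  O₂: 2240 − 5(289.7) = 791.8
  N₂: 8427 (inert)
  CO₂: 0 + 3(289.7) = 869
  H₂O: 0 + 4(289.7) = 1159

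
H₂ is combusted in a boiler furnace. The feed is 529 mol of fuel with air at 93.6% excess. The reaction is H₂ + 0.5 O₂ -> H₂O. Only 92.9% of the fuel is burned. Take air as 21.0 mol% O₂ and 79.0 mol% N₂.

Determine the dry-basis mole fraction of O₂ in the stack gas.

0.119

Stoichiometric O₂ = 0.5 × 529 = 264.5 mol; O₂ fed = 264.5 × 1.936 = 512.1 mol.
N₂ fed = 512.1 × 79/21 = 1926 mol.
Fuel reacted = 0.929 × 529 → ξ = 491.4 mol.
Outlet (n = n₀ + ν ξ):
  H₂: 529 − 1(491.4) = 37.56
  O₂: 512.1 − 0.5(491.4) = 266.4
  N₂: 1926 (inert)
  H₂O: 0 + 1(491.4) = 491.4
Dry total = 2230 mol; y_O₂ (dry) = 266.4 / 2230 = 0.1194.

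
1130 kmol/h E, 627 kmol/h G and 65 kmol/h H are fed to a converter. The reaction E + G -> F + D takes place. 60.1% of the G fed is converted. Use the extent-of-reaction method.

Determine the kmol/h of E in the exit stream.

753 kmol/h

G reacted = 0.601 × 627 = 376.8 kmol/h; ν_G = −1, so ξ = 376.8/1 = 376.8 kmol/h.
Outlet amounts (n = n₀ + ν ξ):
  E: 1130 − 1(376.8) = 753.2
  G: 627 − 1(376.8) = 250.2
  F: 0 + 1(376.8) = 376.8
  D: 0 + 1(376.8) = 376.8
  H: 65 (inert)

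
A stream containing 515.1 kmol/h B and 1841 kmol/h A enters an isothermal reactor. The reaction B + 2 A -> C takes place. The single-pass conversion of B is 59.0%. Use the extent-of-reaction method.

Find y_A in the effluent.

B reacted = 0.59 × 515.1 = 303.9 kmol/h; ν_B = −1, so ξ = 303.9/1 = 303.9 kmol/h.
Outlet amounts (n = n₀ + ν ξ):
  B: 515.1 − 1(303.9) = 211.2
  A: 1841 − 2(303.9) = 1233
  C: 0 + 1(303.9) = 303.9
Total out = 1748 kmol/h; y_A = 1233 / 1748 = 0.7054.

0.705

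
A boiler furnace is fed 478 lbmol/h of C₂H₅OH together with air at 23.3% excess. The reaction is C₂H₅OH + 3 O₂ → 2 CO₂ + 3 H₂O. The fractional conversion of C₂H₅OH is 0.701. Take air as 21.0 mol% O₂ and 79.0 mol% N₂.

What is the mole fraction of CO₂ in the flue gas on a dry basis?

0.0815

Stoichiometric O₂ = 3 × 478 = 1434 lbmol/h; O₂ fed = 1434 × 1.233 = 1768 lbmol/h.
N₂ fed = 1768 × 79/21 = 6652 lbmol/h.
Fuel reacted = 0.701 × 478 → ξ = 335.1 lbmol/h.
Outlet (n = n₀ + ν ξ):
  C₂H₅OH: 478 − 1(335.1) = 142.9
  O₂: 1768 − 3(335.1) = 762.9
  N₂: 6652 (inert)
  CO₂: 0 + 2(335.1) = 670.2
  H₂O: 0 + 3(335.1) = 1005
Dry total = 8227 lbmol/h; y_CO₂ (dry) = 670.2 / 8227 = 0.08145.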